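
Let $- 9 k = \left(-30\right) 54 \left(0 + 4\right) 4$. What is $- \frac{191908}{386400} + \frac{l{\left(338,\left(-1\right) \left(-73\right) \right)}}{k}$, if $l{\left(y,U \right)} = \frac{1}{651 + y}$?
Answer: $- \frac{49512229}{99691200} \approx -0.49666$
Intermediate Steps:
$k = 2880$ ($k = - \frac{\left(-30\right) 54 \left(0 + 4\right) 4}{9} = - \frac{\left(-1620\right) 4 \cdot 4}{9} = - \frac{\left(-1620\right) 16}{9} = \left(- \frac{1}{9}\right) \left(-25920\right) = 2880$)
$- \frac{191908}{386400} + \frac{l{\left(338,\left(-1\right) \left(-73\right) \right)}}{k} = - \frac{191908}{386400} + \frac{1}{\left(651 + 338\right) 2880} = \left(-191908\right) \frac{1}{386400} + \frac{1}{989} \cdot \frac{1}{2880} = - \frac{47977}{96600} + \frac{1}{989} \cdot \frac{1}{2880} = - \frac{47977}{96600} + \frac{1}{2848320} = - \frac{49512229}{99691200}$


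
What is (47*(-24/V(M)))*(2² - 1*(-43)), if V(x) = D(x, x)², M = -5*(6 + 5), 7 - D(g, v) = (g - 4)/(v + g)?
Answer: -213831200/168507 ≈ -1269.0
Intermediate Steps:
D(g, v) = 7 - (-4 + g)/(g + v) (D(g, v) = 7 - (g - 4)/(v + g) = 7 - (-4 + g)/(g + v))
M = -55 (M = -5*11 = -55)
V(x) = (4 + 13*x)²/(4*x²) (V(x) = ((4 + 6*x + 7*x)/(x + x))² = ((4 + 13*x)/((2*x)))² = ((1/(2*x))*(4 + 13*x))² = ((4 + 13*x)/(2*x))² = (4 + 13*x)²/(4*x²))
(47*(-24/V(M)))*(2² - 1*(-43)) = (47*(-24*12100/(4 + 13*(-55))²))*(2² - 1*(-43)) = (47*(-24*12100/(4 - 715)²))*(4 + 43) = (47*(-24/((¼)*(1/3025)*(-711)²)))*47 = (47*(-24/((¼)*(1/3025)*505521)))*47 = (47*(-24/505521/12100))*47 = (47*(-24*12100/505521))*47 = (47*(-96800/168507))*47 = -4549600/168507*47 = -213831200/168507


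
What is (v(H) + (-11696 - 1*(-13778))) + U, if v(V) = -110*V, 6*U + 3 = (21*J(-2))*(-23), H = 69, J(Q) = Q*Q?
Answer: -11661/2 ≈ -5830.5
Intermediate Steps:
J(Q) = Q²
U = -645/2 (U = -½ + ((21*(-2)²)*(-23))/6 = -½ + ((21*4)*(-23))/6 = -½ + (84*(-23))/6 = -½ + (⅙)*(-1932) = -½ - 322 = -645/2 ≈ -322.50)
(v(H) + (-11696 - 1*(-13778))) + U = (-110*69 + (-11696 - 1*(-13778))) - 645/2 = (-7590 + (-11696 + 13778)) - 645/2 = (-7590 + 2082) - 645/2 = -5508 - 645/2 = -11661/2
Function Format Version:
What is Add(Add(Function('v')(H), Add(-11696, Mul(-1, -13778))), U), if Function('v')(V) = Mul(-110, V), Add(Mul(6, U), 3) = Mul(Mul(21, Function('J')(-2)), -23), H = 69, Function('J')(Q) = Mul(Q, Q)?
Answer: Rational(-11661, 2) ≈ -5830.5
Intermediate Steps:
Function('J')(Q) = Pow(Q, 2)
U = Rational(-645, 2) (U = Add(Rational(-1, 2), Mul(Rational(1, 6), Mul(Mul(21, Pow(-2, 2)), -23))) = Add(Rational(-1, 2), Mul(Rational(1, 6), Mul(Mul(21, 4), -23))) = Add(Rational(-1, 2), Mul(Rational(1, 6), Mul(84, -23))) = Add(Rational(-1, 2), Mul(Rational(1, 6), -1932)) = Add(Rational(-1, 2), -322) = Rational(-645, 2) ≈ -322.50)
Add(Add(Function('v')(H), Add(-11696, Mul(-1, -13778))), U) = Add(Add(Mul(-110, 69), Add(-11696, Mul(-1, -13778))), Rational(-645, 2)) = Add(Add(-7590, Add(-11696, 13778)), Rational(-645, 2)) = Add(Add(-7590, 2082), Rational(-645, 2)) = Add(-5508, Rational(-645, 2)) = Rational(-11661, 2)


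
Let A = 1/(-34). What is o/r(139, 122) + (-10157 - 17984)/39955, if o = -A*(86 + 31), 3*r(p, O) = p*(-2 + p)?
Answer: -18206203937/25869344210 ≈ -0.70378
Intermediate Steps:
A = -1/34 ≈ -0.029412
r(p, O) = p*(-2 + p)/3 (r(p, O) = (p*(-2 + p))/3 = p*(-2 + p)/3)
o = 117/34 (o = -(-1)*(86 + 31)/34 = -(-1)*117/34 = -1*(-117/34) = 117/34 ≈ 3.4412)
o/r(139, 122) + (-10157 - 17984)/39955 = 117/(34*(((1/3)*139*(-2 + 139)))) + (-10157 - 17984)/39955 = 117/(34*(((1/3)*139*137))) - 28141*1/39955 = 117/(34*(19043/3)) - 28141/39955 = (117/34)*(3/19043) - 28141/39955 = 351/647462 - 28141/39955 = -18206203937/25869344210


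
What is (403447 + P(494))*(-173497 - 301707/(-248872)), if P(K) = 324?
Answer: -17434122627705967/248872 ≈ -7.0053e+10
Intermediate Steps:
(403447 + P(494))*(-173497 - 301707/(-248872)) = (403447 + 324)*(-173497 - 301707/(-248872)) = 403771*(-173497 - 301707*(-1/248872)) = 403771*(-173497 + 301707/248872) = 403771*(-43178243677/248872) = -17434122627705967/248872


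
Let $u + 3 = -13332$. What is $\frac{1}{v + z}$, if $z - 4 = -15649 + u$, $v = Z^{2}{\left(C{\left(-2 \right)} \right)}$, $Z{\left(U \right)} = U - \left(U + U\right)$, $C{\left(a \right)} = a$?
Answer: $- \frac{1}{28976} \approx -3.4511 \cdot 10^{-5}$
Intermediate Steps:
$u = -13335$ ($u = -3 - 13332 = -13335$)
$Z{\left(U \right)} = - U$ ($Z{\left(U \right)} = U - 2 U = - U$)
$v = 4$ ($v = \left(\left(-1\right) \left(-2\right)\right)^{2} = 2^{2} = 4$)
$z = -28980$ ($z = 4 - 28984 = -28980$)
$\frac{1}{v + z} = \frac{1}{4 - 28980} = \frac{1}{-28976} = - \frac{1}{28976}$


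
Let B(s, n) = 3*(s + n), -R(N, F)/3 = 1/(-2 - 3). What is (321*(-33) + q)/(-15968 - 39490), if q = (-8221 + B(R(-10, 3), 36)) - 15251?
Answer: 3144/5135 ≈ 0.61227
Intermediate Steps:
R(N, F) = 3/5 (R(N, F) = -3/(-2 - 3) = -3/(-5) = -3*(-1/5) = 3/5)
B(s, n) = 3*n + 3*s (B(s, n) = 3*(n + s) = 3*n + 3*s)
q = -116811/5 (q = (-8221 + (3*36 + 3*(3/5))) - 15251 = (-8221 + (108 + 9/5)) - 15251 = (-8221 + 549/5) - 15251 = -40556/5 - 15251 = -116811/5 ≈ -23362.)
(321*(-33) + q)/(-15968 - 39490) = (321*(-33) - 116811/5)/(-15968 - 39490) = (-10593 - 116811/5)/(-55458) = -169776/5*(-1/55458) = 3144/5135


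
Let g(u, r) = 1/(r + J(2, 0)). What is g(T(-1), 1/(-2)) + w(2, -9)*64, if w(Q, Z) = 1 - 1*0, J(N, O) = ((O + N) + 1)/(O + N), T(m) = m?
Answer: 65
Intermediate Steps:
J(N, O) = (1 + N + O)/(N + O) (J(N, O) = ((N + O) + 1)/(N + O) = (1 + N + O)/(N + O))
g(u, r) = 1/(3/2 + r) (g(u, r) = 1/(r + (1 + 2 + 0)/(2 + 0)) = 1/(r + 3/2) = 1/(3/2 + r))
w(Q, Z) = 1 (w(Q, Z) = 1 + 0 = 1)
g(T(-1), 1/(-2)) + w(2, -9)*64 = 2/(3 + 2/(-2)) + 1*64 = 2/(3 + 2*(-½)) + 64 = 2/(3 - 1) + 64 = 2/2 + 64 = 2*(½) + 64 = 1 + 64 = 65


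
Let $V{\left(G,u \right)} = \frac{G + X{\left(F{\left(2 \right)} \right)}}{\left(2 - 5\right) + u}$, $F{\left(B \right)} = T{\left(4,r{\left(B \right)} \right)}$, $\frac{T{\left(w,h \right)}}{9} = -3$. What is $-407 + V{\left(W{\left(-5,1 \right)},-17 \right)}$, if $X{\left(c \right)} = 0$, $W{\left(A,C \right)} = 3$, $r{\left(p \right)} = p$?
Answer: $- \frac{8143}{20} \approx -407.15$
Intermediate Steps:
$T{\left(w,h \right)} = -27$ ($T{\left(w,h \right)} = 9 \left(-3\right) = -27$)
$F{\left(B \right)} = -27$
$V{\left(G,u \right)} = \frac{G}{-3 + u}$ ($V{\left(G,u \right)} = \frac{G + 0}{\left(2 - 5\right) + u} = \frac{G}{\left(2 - 5\right) + u} = \frac{G}{-3 + u}$)
$-407 + V{\left(W{\left(-5,1 \right)},-17 \right)} = -407 + \frac{3}{-3 - 17} = -407 + \frac{3}{-20} = -407 + 3 \left(- \frac{1}{20}\right) = -407 - \frac{3}{20} = - \frac{8143}{20}$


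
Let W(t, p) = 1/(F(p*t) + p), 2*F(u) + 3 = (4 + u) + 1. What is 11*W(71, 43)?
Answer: 22/3141 ≈ 0.0070041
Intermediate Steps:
F(u) = 1 + u/2 (F(u) = -3/2 + ((4 + u) + 1)/2 = -3/2 + (5 + u)/2 = -3/2 + (5/2 + u/2) = 1 + u/2)
W(t, p) = 1/(1 + p + p*t/2) (W(t, p) = 1/((1 + (p*t)/2) + p) = 1/((1 + p*t/2) + p) = 1/(1 + p + p*t/2))
11*W(71, 43) = 11*(2/(2 + 2*43 + 43*71)) = 11*(2/(2 + 86 + 3053)) = 11*(2/3141) = 22/3141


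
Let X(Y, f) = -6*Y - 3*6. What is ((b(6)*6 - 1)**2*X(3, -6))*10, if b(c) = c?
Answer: -441000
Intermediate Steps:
X(Y, f) = -18 - 6*Y (X(Y, f) = -6*Y - 18 = -18 - 6*Y)
((b(6)*6 - 1)**2*X(3, -6))*10 = ((6*6 - 1)**2*(-18 - 6*3))*10 = ((36 - 1)**2*(-18 - 18))*10 = (35**2*(-36))*10 = (1225*(-36))*10 = -44100*10 = -441000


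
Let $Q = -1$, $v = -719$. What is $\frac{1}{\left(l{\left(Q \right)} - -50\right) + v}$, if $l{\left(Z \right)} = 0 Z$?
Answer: $- \frac{1}{669} \approx -0.0014948$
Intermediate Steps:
$l{\left(Z \right)} = 0$
$\frac{1}{\left(l{\left(Q \right)} - -50\right) + v} = \frac{1}{\left(0 - -50\right) - 719} = \frac{1}{\left(0 + 50\right) - 719} = \frac{1}{50 - 719} = \frac{1}{-669} = - \frac{1}{669}$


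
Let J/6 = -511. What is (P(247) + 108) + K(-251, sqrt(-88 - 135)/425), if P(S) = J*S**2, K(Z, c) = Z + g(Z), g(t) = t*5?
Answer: -187054992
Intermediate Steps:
g(t) = 5*t
J = -3066 (J = 6*(-511) = -3066)
K(Z, c) = 6*Z (K(Z, c) = Z + 5*Z = 6*Z)
P(S) = -3066*S**2
(P(247) + 108) + K(-251, sqrt(-88 - 135)/425) = (-3066*247**2 + 108) + 6*(-251) = (-3066*61009 + 108) - 1506 = (-187053594 + 108) - 1506 = -187053486 - 1506 = -187054992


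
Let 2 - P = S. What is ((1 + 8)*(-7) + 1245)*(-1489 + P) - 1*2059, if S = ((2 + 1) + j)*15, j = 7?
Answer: -1936993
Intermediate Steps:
S = 150 (S = ((2 + 1) + 7)*15 = (3 + 7)*15 = 10*15 = 150)
P = -148 (P = 2 - 1*150 = 2 - 150 = -148)
((1 + 8)*(-7) + 1245)*(-1489 + P) - 1*2059 = ((1 + 8)*(-7) + 1245)*(-1489 - 148) - 1*2059 = (9*(-7) + 1245)*(-1637) - 2059 = (-63 + 1245)*(-1637) - 2059 = 1182*(-1637) - 2059 = -1934934 - 2059 = -1936993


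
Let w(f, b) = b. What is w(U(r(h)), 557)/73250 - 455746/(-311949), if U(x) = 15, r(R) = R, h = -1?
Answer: 33557150093/22850264250 ≈ 1.4686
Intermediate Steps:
w(U(r(h)), 557)/73250 - 455746/(-311949) = 557/73250 - 455746/(-311949) = 557*(1/73250) - 455746*(-1/311949) = 557/73250 + 455746/311949 = 33557150093/22850264250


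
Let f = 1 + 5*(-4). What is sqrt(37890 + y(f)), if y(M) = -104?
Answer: sqrt(37786) ≈ 194.39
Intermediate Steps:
f = -19 (f = 1 - 20 = -19)
sqrt(37890 + y(f)) = sqrt(37890 - 104) = sqrt(37786)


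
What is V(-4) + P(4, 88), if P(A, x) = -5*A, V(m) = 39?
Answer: 19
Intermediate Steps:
V(-4) + P(4, 88) = 39 - 5*4 = 39 - 20 = 19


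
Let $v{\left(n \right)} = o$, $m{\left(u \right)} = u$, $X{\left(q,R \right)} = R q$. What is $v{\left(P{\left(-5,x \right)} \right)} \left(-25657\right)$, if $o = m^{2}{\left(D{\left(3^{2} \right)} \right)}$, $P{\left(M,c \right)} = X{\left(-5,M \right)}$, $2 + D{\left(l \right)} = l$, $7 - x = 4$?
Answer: $-1257193$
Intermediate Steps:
$x = 3$ ($x = 7 - 4 = 3$)
$D{\left(l \right)} = -2 + l$
$P{\left(M,c \right)} = - 5 M$ ($P{\left(M,c \right)} = M \left(-5\right) = - 5 M$)
$o = 49$ ($o = \left(-2 + 3^{2}\right)^{2} = \left(-2 + 9\right)^{2} = 7^{2} = 49$)
$v{\left(n \right)} = 49$
$v{\left(P{\left(-5,x \right)} \right)} \left(-25657\right) = 49 \left(-25657\right) = -1257193$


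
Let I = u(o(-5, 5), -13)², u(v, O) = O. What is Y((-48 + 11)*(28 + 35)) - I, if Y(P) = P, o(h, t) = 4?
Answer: -2500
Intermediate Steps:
I = 169 (I = (-13)² = 169)
Y((-48 + 11)*(28 + 35)) - I = (-48 + 11)*(28 + 35) - 1*169 = -37*63 - 169 = -2331 - 169 = -2500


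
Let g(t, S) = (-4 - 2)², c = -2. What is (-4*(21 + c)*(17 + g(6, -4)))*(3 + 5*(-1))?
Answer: 8056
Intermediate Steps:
g(t, S) = 36 (g(t, S) = (-6)² = 36)
(-4*(21 + c)*(17 + g(6, -4)))*(3 + 5*(-1)) = (-4*(21 - 2)*(17 + 36))*(3 + 5*(-1)) = (-76*53)*(3 - 5) = -4*1007*(-2) = -4028*(-2) = 8056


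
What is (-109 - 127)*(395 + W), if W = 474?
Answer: -205084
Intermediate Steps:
(-109 - 127)*(395 + W) = (-109 - 127)*(395 + 474) = -236*869 = -205084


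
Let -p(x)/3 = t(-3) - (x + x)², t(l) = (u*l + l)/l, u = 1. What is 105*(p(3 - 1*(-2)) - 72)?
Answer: 23310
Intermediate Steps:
t(l) = 2 (t(l) = (1*l + l)/l = (l + l)/l = (2*l)/l = 2)
p(x) = -6 + 12*x² (p(x) = -3*(2 - (x + x)²) = -3*(2 - (2*x)²) = -3*(2 - 4*x²) = -6 + 12*x²)
105*(p(3 - 1*(-2)) - 72) = 105*((-6 + 12*(3 - 1*(-2))²) - 72) = 105*((-6 + 12*(3 + 2)²) - 72) = 105*((-6 + 12*5²) - 72) = 105*((-6 + 12*25) - 72) = 105*((-6 + 300) - 72) = 105*(294 - 72) = 105*222 = 23310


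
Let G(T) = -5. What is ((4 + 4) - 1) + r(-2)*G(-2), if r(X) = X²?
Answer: -13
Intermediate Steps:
((4 + 4) - 1) + r(-2)*G(-2) = ((4 + 4) - 1) + (-2)²*(-5) = (8 - 1) + 4*(-5) = 7 - 20 = -13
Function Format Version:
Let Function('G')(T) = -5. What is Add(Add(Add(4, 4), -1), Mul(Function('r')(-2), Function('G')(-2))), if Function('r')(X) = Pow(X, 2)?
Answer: -13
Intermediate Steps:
Add(Add(Add(4, 4), -1), Mul(Function('r')(-2), Function('G')(-2))) = Add(Add(Add(4, 4), -1), Mul(Pow(-2, 2), -5)) = Add(Add(8, -1), Mul(4, -5)) = Add(7, -20) = -13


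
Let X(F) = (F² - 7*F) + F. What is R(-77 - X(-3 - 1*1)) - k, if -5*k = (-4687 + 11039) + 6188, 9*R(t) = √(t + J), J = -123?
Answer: 2508 + 4*I*√15/9 ≈ 2508.0 + 1.7213*I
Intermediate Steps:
X(F) = F² - 6*F
R(t) = √(-123 + t)/9 (R(t) = √(t - 123)/9 = √(-123 + t)/9)
k = -2508 (k = -((-4687 + 11039) + 6188)/5 = -(6352 + 6188)/5 = -⅕*12540 = -2508)
R(-77 - X(-3 - 1*1)) - k = √(-123 + (-77 - (-3 - 1*1)*(-6 + (-3 - 1*1))))/9 - 1*(-2508) = √(-123 + (-77 - (-3 - 1)*(-6 + (-3 - 1))))/9 + 2508 = √(-123 + (-77 - (-4)*(-6 - 4)))/9 + 2508 = √(-123 + (-77 - (-4)*(-10)))/9 + 2508 = √(-123 + (-77 - 1*40))/9 + 2508 = √(-123 + (-77 - 40))/9 + 2508 = √(-123 - 117)/9 + 2508 = √(-240)/9 + 2508 = (4*I*√15)/9 + 2508 = 4*I*√15/9 + 2508 = 2508 + 4*I*√15/9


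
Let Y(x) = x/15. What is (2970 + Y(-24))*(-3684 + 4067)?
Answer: 5684486/5 ≈ 1.1369e+6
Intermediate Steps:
Y(x) = x/15 (Y(x) = x*(1/15) = x/15)
(2970 + Y(-24))*(-3684 + 4067) = (2970 + (1/15)*(-24))*(-3684 + 4067) = (2970 - 8/5)*383 = (14842/5)*383 = 5684486/5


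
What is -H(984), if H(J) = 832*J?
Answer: -818688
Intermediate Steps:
-H(984) = -832*984 = -1*818688 = -818688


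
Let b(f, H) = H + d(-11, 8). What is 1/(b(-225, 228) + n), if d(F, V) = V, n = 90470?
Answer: 1/90706 ≈ 1.1025e-5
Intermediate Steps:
b(f, H) = 8 + H (b(f, H) = H + 8 = 8 + H)
1/(b(-225, 228) + n) = 1/((8 + 228) + 90470) = 1/(236 + 90470) = 1/90706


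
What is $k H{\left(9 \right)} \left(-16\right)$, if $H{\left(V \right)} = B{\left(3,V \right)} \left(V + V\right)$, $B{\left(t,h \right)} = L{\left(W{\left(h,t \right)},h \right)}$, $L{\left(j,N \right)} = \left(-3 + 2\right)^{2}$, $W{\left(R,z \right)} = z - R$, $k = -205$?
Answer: $59040$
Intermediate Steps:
$L{\left(j,N \right)} = 1$ ($L{\left(j,N \right)} = \left(-1\right)^{2} = 1$)
$B{\left(t,h \right)} = 1$
$H{\left(V \right)} = 2 V$ ($H{\left(V \right)} = 1 \left(V + V\right) = 1 \cdot 2 V = 2 V$)
$k H{\left(9 \right)} \left(-16\right) = - 205 \cdot 2 \cdot 9 \left(-16\right) = \left(-205\right) 18 \left(-16\right) = \left(-3690\right) \left(-16\right) = 59040$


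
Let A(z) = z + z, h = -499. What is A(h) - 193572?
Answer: -194570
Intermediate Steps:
A(z) = 2*z
A(h) - 193572 = 2*(-499) - 193572 = -998 - 193572 = -194570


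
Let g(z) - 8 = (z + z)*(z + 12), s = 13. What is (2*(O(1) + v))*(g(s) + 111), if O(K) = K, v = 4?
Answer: 7690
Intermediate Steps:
g(z) = 8 + 2*z*(12 + z) (g(z) = 8 + (z + z)*(z + 12) = 8 + (2*z)*(12 + z) = 8 + 2*z*(12 + z))
(2*(O(1) + v))*(g(s) + 111) = (2*(1 + 4))*((8 + 2*13² + 24*13) + 111) = (2*5)*((8 + 2*169 + 312) + 111) = 10*((8 + 338 + 312) + 111) = 10*(658 + 111) = 10*769 = 7690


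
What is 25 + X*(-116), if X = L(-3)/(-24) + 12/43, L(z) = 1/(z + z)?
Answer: -12659/1548 ≈ -8.1776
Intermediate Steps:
L(z) = 1/(2*z)
X = 1771/6192 (X = ((½)/(-3))/(-24) + 12/43 = ((½)*(-⅓))*(-1/24) + 12*(1/43) = -⅙*(-1/24) + 12/43 = 1/144 + 12/43 = 1771/6192 ≈ 0.28601)
25 + X*(-116) = 25 + (1771/6192)*(-116) = 25 - 51359/1548 = -12659/1548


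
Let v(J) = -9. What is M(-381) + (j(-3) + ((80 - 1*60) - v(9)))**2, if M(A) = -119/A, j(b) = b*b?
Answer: 550283/381 ≈ 1444.3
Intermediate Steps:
j(b) = b**2
M(-381) + (j(-3) + ((80 - 1*60) - v(9)))**2 = -119/(-381) + ((-3)**2 + ((80 - 1*60) - 1*(-9)))**2 = -119*(-1/381) + (9 + ((80 - 60) + 9))**2 = 119/381 + (9 + (20 + 9))**2 = 119/381 + (9 + 29)**2 = 119/381 + 38**2 = 119/381 + 1444 = 550283/381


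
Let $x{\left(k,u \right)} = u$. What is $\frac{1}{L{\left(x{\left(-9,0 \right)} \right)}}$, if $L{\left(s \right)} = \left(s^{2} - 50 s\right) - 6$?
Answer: $- \frac{1}{6} \approx -0.16667$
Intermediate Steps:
$L{\left(s \right)} = -6 + s^{2} - 50 s$
$\frac{1}{L{\left(x{\left(-9,0 \right)} \right)}} = \frac{1}{-6 + 0^{2} - 0} = \frac{1}{-6 + 0 + 0} = \frac{1}{-6} = - \frac{1}{6}$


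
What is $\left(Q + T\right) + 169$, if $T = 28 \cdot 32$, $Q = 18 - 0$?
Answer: $1083$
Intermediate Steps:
$Q = 18$ ($Q = 18 + 0 = 18$)
$T = 896$
$\left(Q + T\right) + 169 = \left(18 + 896\right) + 169 = 914 + 169 = 1083$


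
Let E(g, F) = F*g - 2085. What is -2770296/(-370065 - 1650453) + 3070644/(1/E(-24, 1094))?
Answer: -29305970775050096/336753 ≈ -8.7025e+10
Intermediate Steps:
E(g, F) = -2085 + F*g
-2770296/(-370065 - 1650453) + 3070644/(1/E(-24, 1094)) = -2770296/(-370065 - 1650453) + 3070644/(1/(-2085 + 1094*(-24))) = -2770296/(-2020518) + 3070644/(1/(-2085 - 26256)) = -2770296*(-1/2020518) + 3070644/(1/(-28341)) = 461716/336753 + 3070644/(-1/28341) = 461716/336753 + 3070644*(-28341) = 461716/336753 - 87025121604 = -29305970775050096/336753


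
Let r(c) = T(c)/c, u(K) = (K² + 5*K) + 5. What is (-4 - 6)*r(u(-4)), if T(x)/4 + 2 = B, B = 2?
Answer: 0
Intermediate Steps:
T(x) = 0 (T(x) = -8 + 4*2 = -8 + 8 = 0)
u(K) = 5 + K² + 5*K
r(c) = 0 (r(c) = 0/c = 0)
(-4 - 6)*r(u(-4)) = (-4 - 6)*0 = -10*0 = 0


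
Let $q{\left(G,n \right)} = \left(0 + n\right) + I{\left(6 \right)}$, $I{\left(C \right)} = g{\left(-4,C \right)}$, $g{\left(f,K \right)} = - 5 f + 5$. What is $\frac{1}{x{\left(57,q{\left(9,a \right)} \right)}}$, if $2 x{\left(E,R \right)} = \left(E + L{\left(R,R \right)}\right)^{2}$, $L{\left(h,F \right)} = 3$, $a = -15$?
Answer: $\frac{1}{1800} \approx 0.00055556$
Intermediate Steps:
$g{\left(f,K \right)} = 5 - 5 f$
$I{\left(C \right)} = 25$ ($I{\left(C \right)} = 5 - -20 = 5 + 20 = 25$)
$q{\left(G,n \right)} = 25 + n$ ($q{\left(G,n \right)} = \left(0 + n\right) + 25 = n + 25 = 25 + n$)
$x{\left(E,R \right)} = \frac{\left(3 + E\right)^{2}}{2}$ ($x{\left(E,R \right)} = \frac{\left(E + 3\right)^{2}}{2} = \frac{\left(3 + E\right)^{2}}{2}$)
$\frac{1}{x{\left(57,q{\left(9,a \right)} \right)}} = \frac{1}{\frac{1}{2} \left(3 + 57\right)^{2}} = \frac{1}{\frac{1}{2} \cdot 60^{2}} = \frac{1}{\frac{1}{2} \cdot 3600} = \frac{1}{1800}$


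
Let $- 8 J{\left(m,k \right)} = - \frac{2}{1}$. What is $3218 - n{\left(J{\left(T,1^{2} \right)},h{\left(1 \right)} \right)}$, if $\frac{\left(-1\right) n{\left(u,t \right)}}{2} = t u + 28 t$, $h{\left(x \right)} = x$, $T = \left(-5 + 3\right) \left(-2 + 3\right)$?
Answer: $\frac{6549}{2} \approx 3274.5$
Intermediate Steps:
$T = -2$ ($T = \left(-2\right) 1 = -2$)
$J{\left(m,k \right)} = \frac{1}{4}$ ($J{\left(m,k \right)} = - \frac{\left(-2\right) 1^{-1}}{8} = - \frac{\left(-2\right) 1}{8} = \left(- \frac{1}{8}\right) \left(-2\right) = \frac{1}{4}$)
$n{\left(u,t \right)} = - 56 t - 2 t u$ ($n{\left(u,t \right)} = - 2 \left(t u + 28 t\right) = - 2 \left(28 t + t u\right) = - 56 t - 2 t u$)
$3218 - n{\left(J{\left(T,1^{2} \right)},h{\left(1 \right)} \right)} = 3218 - \left(-2\right) 1 \left(28 + \frac{1}{4}\right) = 3218 - \left(-2\right) 1 \cdot \frac{113}{4} = 3218 - - \frac{113}{2} = 3218 + \frac{113}{2} = \frac{6549}{2}$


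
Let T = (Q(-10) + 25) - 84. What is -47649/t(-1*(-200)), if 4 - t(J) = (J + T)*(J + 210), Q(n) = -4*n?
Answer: 47649/74206 ≈ 0.64212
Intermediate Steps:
T = -19 (T = (-4*(-10) + 25) - 84 = (40 + 25) - 84 = 65 - 84 = -19)
t(J) = 4 - (-19 + J)*(210 + J) (t(J) = 4 - (J - 19)*(J + 210) = 4 - (-19 + J)*(210 + J))
-47649/t(-1*(-200)) = -47649/(3994 - (-1*(-200))**2 - (-191)*(-200)) = -47649/(3994 - 1*200**2 - 191*200) = -47649/(3994 - 1*40000 - 38200) = -47649/(3994 - 40000 - 38200) = -47649/(-74206) = -47649*(-1/74206) = 47649/74206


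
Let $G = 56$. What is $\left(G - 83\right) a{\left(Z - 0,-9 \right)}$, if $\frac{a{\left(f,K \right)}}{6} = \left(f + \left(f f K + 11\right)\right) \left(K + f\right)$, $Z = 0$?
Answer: $16038$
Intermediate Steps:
$a{\left(f,K \right)} = 6 \left(K + f\right) \left(11 + f + K f^{2}\right)$ ($a{\left(f,K \right)} = 6 \left(f + \left(f f K + 11\right)\right) \left(K + f\right) = 6 \left(f + \left(f^{2} K + 11\right)\right) \left(K + f\right) = 6 \left(f + \left(K f^{2} + 11\right)\right) \left(K + f\right) = 6 \left(f + \left(11 + K f^{2}\right)\right) \left(K + f\right) = 6 \left(11 + f + K f^{2}\right) \left(K + f\right) = 6 \left(K + f\right) \left(11 + f + K f^{2}\right)$)
$\left(G - 83\right) a{\left(Z - 0,-9 \right)} = \left(56 - 83\right) \left(6 \left(0 - 0\right)^{2} + 66 \left(-9\right) + 66 \left(0 - 0\right) + 6 \left(-9\right) \left(0 - 0\right) + 6 \left(-9\right) \left(0 - 0\right)^{3} + 6 \left(-9\right)^{2} \left(0 - 0\right)^{2}\right) = - 27 \left(6 \left(0 + 0\right)^{2} - 594 + 66 \left(0 + 0\right) + 6 \left(-9\right) \left(0 + 0\right) + 6 \left(-9\right) \left(0 + 0\right)^{3} + 6 \cdot 81 \left(0 + 0\right)^{2}\right) = - 27 \left(6 \cdot 0^{2} - 594 + 66 \cdot 0 + 6 \left(-9\right) 0 + 6 \left(-9\right) 0^{3} + 6 \cdot 81 \cdot 0^{2}\right) = - 27 \left(6 \cdot 0 - 594 + 0 + 0 + 6 \left(-9\right) 0 + 6 \cdot 81 \cdot 0\right) = - 27 \left(0 - 594 + 0 + 0 + 0 + 0\right) = \left(-27\right) \left(-594\right) = 16038$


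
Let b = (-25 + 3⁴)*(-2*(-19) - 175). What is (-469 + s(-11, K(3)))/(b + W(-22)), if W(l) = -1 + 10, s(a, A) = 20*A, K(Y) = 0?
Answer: 469/7663 ≈ 0.061203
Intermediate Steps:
b = -7672 (b = (-25 + 81)*(38 - 175) = 56*(-137) = -7672)
W(l) = 9
(-469 + s(-11, K(3)))/(b + W(-22)) = (-469 + 20*0)/(-7672 + 9) = (-469 + 0)/(-7663) = -469*(-1/7663) = 469/7663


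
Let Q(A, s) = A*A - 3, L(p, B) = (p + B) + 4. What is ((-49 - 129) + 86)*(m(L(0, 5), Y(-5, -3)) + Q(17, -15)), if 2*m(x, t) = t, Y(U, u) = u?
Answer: -26174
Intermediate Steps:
L(p, B) = 4 + B + p (L(p, B) = (B + p) + 4 = 4 + B + p)
m(x, t) = t/2
Q(A, s) = -3 + A² (Q(A, s) = A² - 3 = -3 + A²)
((-49 - 129) + 86)*(m(L(0, 5), Y(-5, -3)) + Q(17, -15)) = ((-49 - 129) + 86)*((½)*(-3) + (-3 + 17²)) = (-178 + 86)*(-3/2 + (-3 + 289)) = -92*(-3/2 + 286) = -92*569/2 = -26174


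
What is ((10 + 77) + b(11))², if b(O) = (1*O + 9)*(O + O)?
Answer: 277729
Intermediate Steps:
b(O) = 2*O*(9 + O) (b(O) = (O + 9)*(2*O) = (9 + O)*(2*O) = 2*O*(9 + O))
((10 + 77) + b(11))² = ((10 + 77) + 2*11*(9 + 11))² = (87 + 2*11*20)² = (87 + 440)² = 527² = 277729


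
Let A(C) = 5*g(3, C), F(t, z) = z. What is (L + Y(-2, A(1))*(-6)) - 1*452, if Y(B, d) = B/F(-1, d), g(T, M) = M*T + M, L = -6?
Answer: -2287/5 ≈ -457.40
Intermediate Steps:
g(T, M) = M + M*T
A(C) = 20*C (A(C) = 5*(C*(1 + 3)) = 5*(C*4) = 5*(4*C) = 20*C)
Y(B, d) = B/d
(L + Y(-2, A(1))*(-6)) - 1*452 = (-6 - 2/(20*1)*(-6)) - 1*452 = (-6 - 2/20*(-6)) - 452 = (-6 - 2*1/20*(-6)) - 452 = (-6 - 1/10*(-6)) - 452 = (-6 + 3/5) - 452 = -27/5 - 452 = -2287/5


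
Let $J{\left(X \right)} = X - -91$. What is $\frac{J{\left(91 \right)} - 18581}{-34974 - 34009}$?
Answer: $\frac{18399}{68983} \approx 0.26672$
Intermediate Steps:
$J{\left(X \right)} = 91 + X$ ($J{\left(X \right)} = X + 91 = 91 + X$)
$\frac{J{\left(91 \right)} - 18581}{-34974 - 34009} = \frac{\left(91 + 91\right) - 18581}{-34974 - 34009} = \frac{182 - 18581}{-68983} = \left(-18399\right) \left(- \frac{1}{68983}\right) = \frac{18399}{68983}$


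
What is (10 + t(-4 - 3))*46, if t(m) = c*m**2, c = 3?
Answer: 7222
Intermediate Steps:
t(m) = 3*m**2
(10 + t(-4 - 3))*46 = (10 + 3*(-4 - 3)**2)*46 = (10 + 3*(-7)**2)*46 = (10 + 3*49)*46 = (10 + 147)*46 = 157*46 = 7222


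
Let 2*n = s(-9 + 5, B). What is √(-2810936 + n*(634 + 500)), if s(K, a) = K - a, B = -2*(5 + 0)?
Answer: I*√2807534 ≈ 1675.6*I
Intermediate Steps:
B = -10 (B = -2*5 = -10)
n = 3 (n = ((-9 + 5) - 1*(-10))/2 = (-4 + 10)/2 = (½)*6 = 3)
√(-2810936 + n*(634 + 500)) = √(-2810936 + 3*(634 + 500)) = √(-2810936 + 3*1134) = √(-2810936 + 3402) = √(-2807534) = I*√2807534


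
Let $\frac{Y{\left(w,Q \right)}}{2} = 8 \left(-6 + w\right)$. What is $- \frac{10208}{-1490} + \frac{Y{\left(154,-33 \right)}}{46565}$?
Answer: $\frac{47886384}{6938185} \approx 6.9019$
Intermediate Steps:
$Y{\left(w,Q \right)} = -96 + 16 w$ ($Y{\left(w,Q \right)} = 2 \cdot 8 \left(-6 + w\right) = 2 \left(-48 + 8 w\right) = -96 + 16 w$)
$- \frac{10208}{-1490} + \frac{Y{\left(154,-33 \right)}}{46565} = - \frac{10208}{-1490} + \frac{-96 + 16 \cdot 154}{46565} = \left(-10208\right) \left(- \frac{1}{1490}\right) + \left(-96 + 2464\right) \frac{1}{46565} = \frac{5104}{745} + 2368 \cdot \frac{1}{46565} = \frac{5104}{745} + \frac{2368}{46565} = \frac{47886384}{6938185}$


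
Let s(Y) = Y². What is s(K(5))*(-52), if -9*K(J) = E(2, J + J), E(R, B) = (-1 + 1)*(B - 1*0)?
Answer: 0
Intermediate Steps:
E(R, B) = 0 (E(R, B) = 0*(B + 0) = 0*B = 0)
K(J) = 0 (K(J) = -⅑*0 = 0)
s(K(5))*(-52) = 0²*(-52) = 0*(-52) = 0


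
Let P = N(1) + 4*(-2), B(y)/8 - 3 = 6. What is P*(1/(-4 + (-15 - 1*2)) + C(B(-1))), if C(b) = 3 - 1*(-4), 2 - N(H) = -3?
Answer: -146/7 ≈ -20.857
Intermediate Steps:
B(y) = 72 (B(y) = 24 + 8*6 = 24 + 48 = 72)
N(H) = 5 (N(H) = 2 - 1*(-3) = 2 + 3 = 5)
C(b) = 7 (C(b) = 3 + 4 = 7)
P = -3 (P = 5 + 4*(-2) = 5 - 8 = -3)
P*(1/(-4 + (-15 - 1*2)) + C(B(-1))) = -3*(1/(-4 + (-15 - 1*2)) + 7) = -3*(1/(-4 + (-15 - 2)) + 7) = -3*(1/(-4 - 17) + 7) = -3*(1/(-21) + 7) = -3*(-1/21 + 7) = -3*146/21 = -146/7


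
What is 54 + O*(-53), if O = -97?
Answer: 5195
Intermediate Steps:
54 + O*(-53) = 54 - 97*(-53) = 54 + 5141 = 5195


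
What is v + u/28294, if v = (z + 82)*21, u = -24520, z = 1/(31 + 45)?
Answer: 1850811511/1075172 ≈ 1721.4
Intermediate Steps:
z = 1/76 ≈ 0.013158
v = 130893/76 (v = (1/76 + 82)*21 = (6233/76)*21 = 130893/76 ≈ 1722.3)
v + u/28294 = 130893/76 - 24520/28294 = 130893/76 - 24520*1/28294 = 130893/76 - 12260/14147 = 1850811511/1075172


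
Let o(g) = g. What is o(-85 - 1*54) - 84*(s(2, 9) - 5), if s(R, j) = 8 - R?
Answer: -223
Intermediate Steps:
o(-85 - 1*54) - 84*(s(2, 9) - 5) = (-85 - 1*54) - 84*((8 - 1*2) - 5) = (-85 - 54) - 84*((8 - 2) - 5) = -139 - 84*(6 - 5) = -139 - 84 = -223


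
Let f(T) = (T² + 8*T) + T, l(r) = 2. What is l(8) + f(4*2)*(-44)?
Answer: -5982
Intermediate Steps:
f(T) = T² + 9*T
l(8) + f(4*2)*(-44) = 2 + ((4*2)*(9 + 4*2))*(-44) = 2 + (8*(9 + 8))*(-44) = 2 + (8*17)*(-44) = 2 + 136*(-44) = 2 - 5984 = -5982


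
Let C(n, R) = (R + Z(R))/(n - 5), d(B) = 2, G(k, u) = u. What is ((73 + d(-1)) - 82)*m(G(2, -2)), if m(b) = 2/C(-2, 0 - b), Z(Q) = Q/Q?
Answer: 98/3 ≈ 32.667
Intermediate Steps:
Z(Q) = 1
C(n, R) = (1 + R)/(-5 + n) (C(n, R) = (R + 1)/(n - 5) = (1 + R)/(-5 + n))
m(b) = 2/(-1/7 + b/7) (m(b) = 2/(((1 + (0 - b))/(-5 - 2))) = 2/(((1 - b)/(-7))) = 2/((-(1 - b)/7)) = 2/(-1/7 + b/7))
((73 + d(-1)) - 82)*m(G(2, -2)) = ((73 + 2) - 82)*(14/(-1 - 2)) = (75 - 82)*(14/(-3)) = -98*(-1)/3 = -7*(-14/3) = 98/3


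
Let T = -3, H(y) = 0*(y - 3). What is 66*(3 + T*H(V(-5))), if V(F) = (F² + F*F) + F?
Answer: 198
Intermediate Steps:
V(F) = F + 2*F² (V(F) = (F² + F²) + F = 2*F² + F = F + 2*F²)
H(y) = 0 (H(y) = 0*(-3 + y) = 0)
66*(3 + T*H(V(-5))) = 66*(3 - 3*0) = 66*(3 + 0) = 66*3 = 198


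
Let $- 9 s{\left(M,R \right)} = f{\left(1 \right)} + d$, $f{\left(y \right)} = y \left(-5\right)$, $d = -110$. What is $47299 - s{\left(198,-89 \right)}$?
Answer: $\frac{425576}{9} \approx 47286.0$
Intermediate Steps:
$f{\left(y \right)} = - 5 y$
$s{\left(M,R \right)} = \frac{115}{9}$ ($s{\left(M,R \right)} = - \frac{\left(-5\right) 1 - 110}{9} = - \frac{-5 - 110}{9} = \left(- \frac{1}{9}\right) \left(-115\right) = \frac{115}{9}$)
$47299 - s{\left(198,-89 \right)} = 47299 - \frac{115}{9} = \frac{425576}{9}$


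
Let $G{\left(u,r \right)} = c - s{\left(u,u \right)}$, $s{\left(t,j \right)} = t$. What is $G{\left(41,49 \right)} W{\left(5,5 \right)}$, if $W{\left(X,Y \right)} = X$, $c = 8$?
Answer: $-165$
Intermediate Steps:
$G{\left(u,r \right)} = 8 - u$
$G{\left(41,49 \right)} W{\left(5,5 \right)} = \left(8 - 41\right) 5 = \left(-33\right) 5 = -165$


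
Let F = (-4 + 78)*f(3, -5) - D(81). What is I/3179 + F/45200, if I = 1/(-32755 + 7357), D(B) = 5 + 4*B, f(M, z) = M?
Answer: -4319625547/1824729469200 ≈ -0.0023673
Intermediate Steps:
F = -107 (F = (-4 + 78)*3 - (5 + 4*81) = 74*3 - (5 + 324) = 222 - 1*329 = 222 - 329 = -107)
I = -1/25398 (I = 1/(-25398) = -1/25398 ≈ -3.9373e-5)
I/3179 + F/45200 = -1/25398/3179 - 107/45200 = -1/25398*1/3179 - 107*1/45200 = -1/80740242 - 107/45200 = -4319625547/1824729469200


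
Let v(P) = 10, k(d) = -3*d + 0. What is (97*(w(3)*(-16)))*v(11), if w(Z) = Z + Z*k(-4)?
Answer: -605280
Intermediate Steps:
k(d) = -3*d
w(Z) = 13*Z (w(Z) = Z + Z*(-3*(-4)) = Z + Z*12 = Z + 12*Z = 13*Z)
(97*(w(3)*(-16)))*v(11) = (97*((13*3)*(-16)))*10 = (97*(39*(-16)))*10 = (97*(-624))*10 = -60528*10 = -605280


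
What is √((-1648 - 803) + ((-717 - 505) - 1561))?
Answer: I*√5234 ≈ 72.346*I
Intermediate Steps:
√((-1648 - 803) + ((-717 - 505) - 1561)) = √(-2451 + (-1222 - 1561)) = √(-2451 - 2783) = √(-5234) = I*√5234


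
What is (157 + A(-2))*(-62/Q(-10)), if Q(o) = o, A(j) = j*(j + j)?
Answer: 1023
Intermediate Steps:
A(j) = 2*j² (A(j) = j*(2*j) = 2*j²)
(157 + A(-2))*(-62/Q(-10)) = (157 + 2*(-2)²)*(-62/(-10)) = (157 + 2*4)*(-62*(-⅒)) = (157 + 8)*(31/5) = 165*(31/5) = 1023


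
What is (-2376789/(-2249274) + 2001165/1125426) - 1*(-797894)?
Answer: 56105256063154905/70316428909 ≈ 7.9790e+5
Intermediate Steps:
(-2376789/(-2249274) + 2001165/1125426) - 1*(-797894) = (-2376789*(-1/2249274) + 2001165*(1/1125426)) + 797894 = (792263/749758 + 667055/375142) + 797894 = 199335237259/70316428909 + 797894 = 56105256063154905/70316428909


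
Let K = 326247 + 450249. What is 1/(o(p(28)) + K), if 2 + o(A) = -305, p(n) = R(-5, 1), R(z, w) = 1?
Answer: 1/776189 ≈ 1.2883e-6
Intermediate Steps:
p(n) = 1
o(A) = -307 (o(A) = -2 - 305 = -307)
K = 776496
1/(o(p(28)) + K) = 1/(-307 + 776496) = 1/776189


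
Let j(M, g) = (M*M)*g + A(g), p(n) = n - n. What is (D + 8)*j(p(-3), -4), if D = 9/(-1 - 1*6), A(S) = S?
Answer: -188/7 ≈ -26.857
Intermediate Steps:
p(n) = 0
D = -9/7 (D = 9/(-1 - 6) = 9/(-7) = 9*(-1/7) = -9/7 ≈ -1.2857)
j(M, g) = g + g*M**2 (j(M, g) = (M*M)*g + g = M**2*g + g = g*M**2 + g = g + g*M**2)
(D + 8)*j(p(-3), -4) = (-9/7 + 8)*(-4*(1 + 0**2)) = 47*(-4*(1 + 0))/7 = 47*(-4*1)/7 = (47/7)*(-4) = -188/7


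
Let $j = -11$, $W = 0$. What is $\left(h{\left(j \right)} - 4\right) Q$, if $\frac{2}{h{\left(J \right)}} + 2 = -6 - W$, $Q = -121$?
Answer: $\frac{2057}{4} \approx 514.25$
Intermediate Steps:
$h{\left(J \right)} = - \frac{1}{4}$ ($h{\left(J \right)} = \frac{2}{-2 - 6} = \frac{2}{-8} = 2 \left(- \frac{1}{8}\right) = - \frac{1}{4}$)
$\left(h{\left(j \right)} - 4\right) Q = \left(- \frac{1}{4} - 4\right) \left(-121\right) = \left(- \frac{17}{4}\right) \left(-121\right) = \frac{2057}{4}$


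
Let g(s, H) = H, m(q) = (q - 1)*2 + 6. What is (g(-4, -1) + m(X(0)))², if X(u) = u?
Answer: 9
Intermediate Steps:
m(q) = 4 + 2*q (m(q) = (-1 + q)*2 + 6 = (-2 + 2*q) + 6 = 4 + 2*q)
(g(-4, -1) + m(X(0)))² = (-1 + (4 + 2*0))² = (-1 + (4 + 0))² = (-1 + 4)² = 3² = 9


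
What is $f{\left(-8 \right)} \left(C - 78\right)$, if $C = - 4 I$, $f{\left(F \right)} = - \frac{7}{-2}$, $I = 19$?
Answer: $-539$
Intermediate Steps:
$f{\left(F \right)} = \frac{7}{2}$ ($f{\left(F \right)} = \left(-7\right) \left(- \frac{1}{2}\right) = \frac{7}{2}$)
$C = -76$ ($C = \left(-4\right) 19 = -76$)
$f{\left(-8 \right)} \left(C - 78\right) = \frac{7 \left(-76 - 78\right)}{2} = \frac{7}{2} \left(-154\right) = -539$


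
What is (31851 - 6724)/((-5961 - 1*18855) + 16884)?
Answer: -25127/7932 ≈ -3.1678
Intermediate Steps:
(31851 - 6724)/((-5961 - 1*18855) + 16884) = 25127/((-5961 - 18855) + 16884) = 25127/(-24816 + 16884) = 25127/(-7932) = 25127*(-1/7932) = -25127/7932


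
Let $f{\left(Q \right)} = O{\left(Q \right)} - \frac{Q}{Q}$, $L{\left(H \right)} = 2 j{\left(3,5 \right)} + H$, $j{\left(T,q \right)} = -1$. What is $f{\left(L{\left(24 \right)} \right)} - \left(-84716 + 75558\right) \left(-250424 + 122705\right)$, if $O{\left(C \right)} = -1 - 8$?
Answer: $-1169650612$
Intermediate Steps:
$O{\left(C \right)} = -9$ ($O{\left(C \right)} = -1 - 8 = -9$)
$L{\left(H \right)} = -2 + H$ ($L{\left(H \right)} = 2 \left(-1\right) + H = -2 + H$)
$f{\left(Q \right)} = -10$ ($f{\left(Q \right)} = -9 - \frac{Q}{Q} = -9 - 1 = -10$)
$f{\left(L{\left(24 \right)} \right)} - \left(-84716 + 75558\right) \left(-250424 + 122705\right) = -10 - \left(-84716 + 75558\right) \left(-250424 + 122705\right) = -10 - \left(-9158\right) \left(-127719\right) = -10 - 1169650602 = -1169650612$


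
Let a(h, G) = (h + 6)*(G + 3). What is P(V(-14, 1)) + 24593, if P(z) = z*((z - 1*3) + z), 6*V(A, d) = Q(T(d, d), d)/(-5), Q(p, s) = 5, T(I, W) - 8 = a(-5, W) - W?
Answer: 221342/9 ≈ 24594.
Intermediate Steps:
a(h, G) = (3 + G)*(6 + h) (a(h, G) = (6 + h)*(3 + G) = (3 + G)*(6 + h))
T(I, W) = 11 (T(I, W) = 8 + ((18 + 3*(-5) + 6*W + W*(-5)) - W) = 8 + ((18 - 15 + 6*W - 5*W) - W) = 8 + ((3 + W) - W) = 8 + 3 = 11)
V(A, d) = -⅙ (V(A, d) = (5/(-5))/6 = (5*(-⅕))/6 = (⅙)*(-1) = -⅙)
P(z) = z*(-3 + 2*z) (P(z) = z*((z - 3) + z) = z*((-3 + z) + z) = z*(-3 + 2*z))
P(V(-14, 1)) + 24593 = -(-3 + 2*(-⅙))/6 + 24593 = -(-3 - ⅓)/6 + 24593 = -⅙*(-10/3) + 24593 = 5/9 + 24593 = 221342/9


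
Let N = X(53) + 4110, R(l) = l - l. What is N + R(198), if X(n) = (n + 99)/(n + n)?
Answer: 217906/53 ≈ 4111.4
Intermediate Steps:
X(n) = (99 + n)/(2*n) (X(n) = (99 + n)/((2*n)) = (99 + n)*(1/(2*n)) = (99 + n)/(2*n))
R(l) = 0
N = 217906/53 (N = (½)*(99 + 53)/53 + 4110 = (½)*(1/53)*152 + 4110 = 76/53 + 4110 = 217906/53 ≈ 4111.4)
N + R(198) = 217906/53 + 0 = 217906/53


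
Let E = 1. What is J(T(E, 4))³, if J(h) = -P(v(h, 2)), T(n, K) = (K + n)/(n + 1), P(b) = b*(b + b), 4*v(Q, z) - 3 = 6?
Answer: -531441/512 ≈ -1038.0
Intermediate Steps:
v(Q, z) = 9/4 (v(Q, z) = ¾ + (¼)*6 = ¾ + 3/2 = 9/4)
P(b) = 2*b² (P(b) = b*(2*b) = 2*b²)
T(n, K) = (K + n)/(1 + n)
J(h) = -81/8 (J(h) = -2*(9/4)² = -2*81/16 = -1*81/8 = -81/8)
J(T(E, 4))³ = (-81/8)³ = -531441/512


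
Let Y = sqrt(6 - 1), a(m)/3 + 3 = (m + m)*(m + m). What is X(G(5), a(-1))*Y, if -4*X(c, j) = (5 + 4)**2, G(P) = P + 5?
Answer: -81*sqrt(5)/4 ≈ -45.280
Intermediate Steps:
a(m) = -9 + 12*m**2 (a(m) = -9 + 3*((m + m)*(m + m)) = -9 + 3*((2*m)*(2*m)) = -9 + 3*(4*m**2) = -9 + 12*m**2)
G(P) = 5 + P
X(c, j) = -81/4 (X(c, j) = -(5 + 4)**2/4 = -1/4*9**2 = -1/4*81 = -81/4)
Y = sqrt(5) ≈ 2.2361
X(G(5), a(-1))*Y = -81*sqrt(5)/4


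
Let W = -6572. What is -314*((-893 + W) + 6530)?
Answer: 293590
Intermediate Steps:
-314*((-893 + W) + 6530) = -314*((-893 - 6572) + 6530) = -314*(-7465 + 6530) = -314*(-935) = 293590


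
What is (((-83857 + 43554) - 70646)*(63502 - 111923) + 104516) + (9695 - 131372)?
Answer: 5372244368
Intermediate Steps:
(((-83857 + 43554) - 70646)*(63502 - 111923) + 104516) + (9695 - 131372) = ((-40303 - 70646)*(-48421) + 104516) - 121677 = (-110949*(-48421) + 104516) - 121677 = (5372261529 + 104516) - 121677 = 5372366045 - 121677 = 5372244368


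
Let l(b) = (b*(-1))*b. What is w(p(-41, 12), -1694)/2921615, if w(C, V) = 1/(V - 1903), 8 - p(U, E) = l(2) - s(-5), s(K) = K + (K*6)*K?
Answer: -1/10509049155 ≈ -9.5156e-11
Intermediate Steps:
s(K) = K + 6*K**2 (s(K) = K + (6*K)*K = K + 6*K**2)
l(b) = -b**2 (l(b) = (-b)*b = -b**2)
p(U, E) = 157 (p(U, E) = 8 - (-1*2**2 - (-5)*(1 + 6*(-5))) = 8 - (-1*4 - (-5)*(1 - 30)) = 8 - (-4 - (-5)*(-29)) = 8 - (-4 - 1*145) = 8 - (-4 - 145) = 8 - 1*(-149) = 8 + 149 = 157)
w(C, V) = 1/(-1903 + V)
w(p(-41, 12), -1694)/2921615 = 1/(-1903 - 1694*2921615) = (1/2921615)/(-3597) = -1/3597*1/2921615 = -1/10509049155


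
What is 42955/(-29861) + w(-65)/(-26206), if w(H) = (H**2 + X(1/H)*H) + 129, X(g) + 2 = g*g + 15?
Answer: -236627023/150487955 ≈ -1.5724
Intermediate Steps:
X(g) = 13 + g**2 (X(g) = -2 + (g*g + 15) = -2 + (g**2 + 15) = -2 + (15 + g**2) = 13 + g**2)
w(H) = 129 + H**2 + H*(13 + H**(-2)) (w(H) = (H**2 + (13 + (1/H)**2)*H) + 129 = (H**2 + (13 + H**(-2))*H) + 129 = (H**2 + H*(13 + H**(-2))) + 129 = 129 + H**2 + H*(13 + H**(-2)))
42955/(-29861) + w(-65)/(-26206) = 42955/(-29861) + (129 + 1/(-65) + (-65)**2 + 13*(-65))/(-26206) = 42955*(-1/29861) + (129 - 1/65 + 4225 - 845)*(-1/26206) = -42955/29861 + (228084/65)*(-1/26206) = -42955/29861 - 114042/851695 = -236627023/150487955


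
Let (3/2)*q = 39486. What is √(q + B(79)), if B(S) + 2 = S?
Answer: √26401 ≈ 162.48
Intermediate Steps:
q = 26324 (q = (⅔)*39486 = 26324)
B(S) = -2 + S
√(q + B(79)) = √(26324 + (-2 + 79)) = √(26324 + 77) = √26401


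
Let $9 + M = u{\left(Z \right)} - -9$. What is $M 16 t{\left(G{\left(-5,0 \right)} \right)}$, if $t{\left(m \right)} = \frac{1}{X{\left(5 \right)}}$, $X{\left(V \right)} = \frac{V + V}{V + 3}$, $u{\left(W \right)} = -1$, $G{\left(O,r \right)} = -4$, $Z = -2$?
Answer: $- \frac{64}{5} \approx -12.8$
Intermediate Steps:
$X{\left(V \right)} = \frac{2 V}{3 + V}$
$t{\left(m \right)} = \frac{4}{5}$ ($t{\left(m \right)} = \frac{1}{2 \cdot 5 \frac{1}{3 + 5}} = \frac{1}{2 \cdot 5 \cdot \frac{1}{8}} = \frac{1}{\frac{5}{4}} = \frac{4}{5}$)
$M = -1$ ($M = -9 - -8 = -9 + \left(-1 + 9\right) = -9 + 8 = -1$)
$M 16 t{\left(G{\left(-5,0 \right)} \right)} = \left(-1\right) 16 \cdot \frac{4}{5} = \left(-16\right) \frac{4}{5} = - \frac{64}{5}$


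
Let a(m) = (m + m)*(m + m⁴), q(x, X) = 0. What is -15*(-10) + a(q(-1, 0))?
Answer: 150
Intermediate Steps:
a(m) = 2*m*(m + m⁴) (a(m) = (2*m)*(m + m⁴) = 2*m*(m + m⁴))
-15*(-10) + a(q(-1, 0)) = -15*(-10) + 2*0²*(1 + 0³) = 150 + 2*0*(1 + 0) = 150 + 2*0*1 = 150 + 0 = 150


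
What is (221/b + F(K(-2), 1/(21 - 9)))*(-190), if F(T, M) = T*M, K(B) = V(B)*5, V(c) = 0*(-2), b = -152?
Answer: 1105/4 ≈ 276.25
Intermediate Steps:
V(c) = 0
K(B) = 0 (K(B) = 0*5 = 0)
F(T, M) = M*T
(221/b + F(K(-2), 1/(21 - 9)))*(-190) = (221/(-152) + 0/(21 - 9))*(-190) = (221*(-1/152) + 0/12)*(-190) = (-221/152 + (1/12)*0)*(-190) = (-221/152 + 0)*(-190) = -221/152*(-190) = 1105/4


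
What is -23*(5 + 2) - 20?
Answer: -181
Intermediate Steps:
-23*(5 + 2) - 20 = -23*7 - 20 = -161 - 20 = -181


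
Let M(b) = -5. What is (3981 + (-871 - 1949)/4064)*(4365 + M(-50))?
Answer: 2203975095/127 ≈ 1.7354e+7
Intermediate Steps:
(3981 + (-871 - 1949)/4064)*(4365 + M(-50)) = (3981 + (-871 - 1949)/4064)*(4365 - 5) = (3981 - 2820*1/4064)*4360 = (3981 - 705/1016)*4360 = (4043991/1016)*4360 = 2203975095/127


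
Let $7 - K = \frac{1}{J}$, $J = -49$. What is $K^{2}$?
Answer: $\frac{118336}{2401} \approx 49.286$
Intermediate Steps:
$K = \frac{344}{49}$ ($K = 7 - \frac{1}{-49} = 7 - - \frac{1}{49} = 7 + \frac{1}{49} = \frac{344}{49} \approx 7.0204$)
$K^{2} = \left(\frac{344}{49}\right)^{2} = \frac{118336}{2401}$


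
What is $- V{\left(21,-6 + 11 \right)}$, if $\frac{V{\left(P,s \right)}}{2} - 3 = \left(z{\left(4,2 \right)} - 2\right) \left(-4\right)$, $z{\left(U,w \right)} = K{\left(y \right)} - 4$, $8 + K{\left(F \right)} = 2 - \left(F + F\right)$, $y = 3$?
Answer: $-150$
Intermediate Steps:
$K{\left(F \right)} = -6 - 2 F$ ($K{\left(F \right)} = -8 - \left(-2 + 2 F\right) = -6 - 2 F$)
$z{\left(U,w \right)} = -16$ ($z{\left(U,w \right)} = \left(-6 - 6\right) - 4 = -12 - 4 = -16$)
$V{\left(P,s \right)} = 150$ ($V{\left(P,s \right)} = 6 + 2 \left(-16 - 2\right) \left(-4\right) = 6 + 2 \left(\left(-18\right) \left(-4\right)\right) = 6 + 2 \cdot 72 = 6 + 144 = 150$)
$- V{\left(21,-6 + 11 \right)} = \left(-1\right) 150 = -150$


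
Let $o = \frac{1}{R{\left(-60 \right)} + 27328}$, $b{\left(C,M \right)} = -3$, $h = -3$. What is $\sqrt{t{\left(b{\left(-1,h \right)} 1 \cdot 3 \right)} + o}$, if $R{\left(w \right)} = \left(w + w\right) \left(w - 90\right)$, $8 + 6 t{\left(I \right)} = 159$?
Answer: $\frac{\sqrt{29085847233}}{33996} \approx 5.0166$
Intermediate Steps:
$t{\left(I \right)} = \frac{151}{6}$ ($t{\left(I \right)} = - \frac{4}{3} + \frac{1}{6} \cdot 159 = - \frac{4}{3} + \frac{53}{2} = \frac{151}{6}$)
$R{\left(w \right)} = 2 w \left(-90 + w\right)$
$o = \frac{1}{45328}$ ($o = \frac{1}{2 \left(-60\right) \left(-90 - 60\right) + 27328} = \frac{1}{2 \left(-60\right) \left(-150\right) + 27328} = \frac{1}{18000 + 27328} = \frac{1}{45328} \approx 2.2061 \cdot 10^{-5}$)
$\sqrt{t{\left(b{\left(-1,h \right)} 1 \cdot 3 \right)} + o} = \sqrt{\frac{151}{6} + \frac{1}{45328}} = \sqrt{\frac{3422267}{135984}} = \frac{\sqrt{29085847233}}{33996}$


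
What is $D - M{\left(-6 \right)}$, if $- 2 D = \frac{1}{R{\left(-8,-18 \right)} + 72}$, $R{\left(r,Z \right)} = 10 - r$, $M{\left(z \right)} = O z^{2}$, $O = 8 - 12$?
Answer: $\frac{25919}{180} \approx 143.99$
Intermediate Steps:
$O = -4$ ($O = 8 - 12 = -4$)
$M{\left(z \right)} = - 4 z^{2}$
$D = - \frac{1}{180}$ ($D = - \frac{1}{2 \left(\left(10 - -8\right) + 72\right)} = - \frac{1}{2 \left(\left(10 + 8\right) + 72\right)} = - \frac{1}{2 \left(18 + 72\right)} = - \frac{1}{2 \cdot 90} = \left(- \frac{1}{2}\right) \frac{1}{90} = - \frac{1}{180} \approx -0.0055556$)
$D - M{\left(-6 \right)} = - \frac{1}{180} - - 4 \left(-6\right)^{2} = - \frac{1}{180} - \left(-4\right) 36 = - \frac{1}{180} - -144 = - \frac{1}{180} + 144 = \frac{25919}{180}$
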